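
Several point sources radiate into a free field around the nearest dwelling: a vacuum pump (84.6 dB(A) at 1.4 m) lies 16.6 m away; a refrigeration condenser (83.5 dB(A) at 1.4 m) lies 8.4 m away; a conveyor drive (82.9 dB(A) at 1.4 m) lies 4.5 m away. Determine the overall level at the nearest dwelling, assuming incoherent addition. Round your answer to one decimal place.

Apply inverse-square spreading to bring every level to the receiver, then sum 10^(L/10).
vacuum pump: 84.6 − 20·log₁₀(16.6/1.4) = 84.6 − 21.48 = 63.12 dB(A).
refrigeration condenser: 83.5 − 20·log₁₀(8.4/1.4) = 83.5 − 15.56 = 67.94 dB(A).
conveyor drive: 82.9 − 20·log₁₀(4.5/1.4) = 82.9 − 10.14 = 72.76 dB(A).
Σ 10^(L/10) = 2.714e+07 → L_total = 10·log₁₀(2.714e+07) = 74.34 dB(A).

74.3 dB(A)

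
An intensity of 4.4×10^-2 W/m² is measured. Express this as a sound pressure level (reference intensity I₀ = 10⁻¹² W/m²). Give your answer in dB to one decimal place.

I/I₀ = 4.4×10^-2/10⁻¹² = 4.4×10^10, and L = 10·log₁₀(I/I₀).
L = 10·(0.6435 + 10) = 106.43 dB.

106.4 dB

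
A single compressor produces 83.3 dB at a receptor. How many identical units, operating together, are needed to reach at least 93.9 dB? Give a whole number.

12

Need L₁ + 10·log₁₀ N ≥ 93.9, i.e. log₁₀ N ≥ 1.06.
N ≥ 10^(10.6/10) = 11.482, so N = 12.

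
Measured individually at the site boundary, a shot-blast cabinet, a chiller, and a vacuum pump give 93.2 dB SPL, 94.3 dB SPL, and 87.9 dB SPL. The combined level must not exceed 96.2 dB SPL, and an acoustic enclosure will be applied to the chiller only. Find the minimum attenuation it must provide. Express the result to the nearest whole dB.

Fixed contribution from the other sources: Σ 10^(L/10) = 10^(93.2/10) + 10^(87.9/10) = 2.706e+09 (94.32 dB SPL).
To meet 96.2 dB SPL overall, the treated chiller may contribute at most 10^(96.2/10) − 2.706e+09 = 1.463e+09, i.e. 91.65 dB SPL.
Required insertion loss = 94.3 − 91.65 = 2.65 dB.

3 dB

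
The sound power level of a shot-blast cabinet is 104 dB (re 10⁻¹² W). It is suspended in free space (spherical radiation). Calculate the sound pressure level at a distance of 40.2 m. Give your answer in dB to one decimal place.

60.9 dB

The power spreads over a sphere of area 4π·r², so L_p = L_w − 10·log₁₀(4π·r²).
4π·r² = 2.031e+04 m², 10·log₁₀ of that is 43.077 dB.
L_p = 104 − 43.077 = 60.92 dB.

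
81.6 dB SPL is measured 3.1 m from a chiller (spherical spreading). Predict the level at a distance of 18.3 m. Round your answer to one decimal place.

66.2 dB SPL

For a point source, L₂ = L₁ − 20·log₁₀(r₂/r₁).
L₂ = 81.6 − 20·log₁₀(18.3/3.1) = 81.6 − 15.422 = 66.18 dB SPL.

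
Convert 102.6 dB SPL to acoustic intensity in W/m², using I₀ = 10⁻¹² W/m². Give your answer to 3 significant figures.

I/I₀ = 10^(102.6/10) = 1.82e+10, so I = 1.82e+10 × 10⁻¹² W/m².

0.0182 W/m²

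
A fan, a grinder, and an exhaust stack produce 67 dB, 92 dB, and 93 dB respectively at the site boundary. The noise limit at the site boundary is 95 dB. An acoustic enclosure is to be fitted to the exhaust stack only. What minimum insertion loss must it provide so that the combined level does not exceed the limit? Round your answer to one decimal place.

Fixed contribution from the other sources: Σ 10^(L/10) = 10^(67/10) + 10^(92/10) = 1.590e+09 (92.01 dB).
The limit corresponds to 10^(95/10) = 3.162e+09; subtracting the fixed part leaves 1.572e+09 for the exhaust stack, i.e. 91.97 dB.
Required insertion loss = 93 − 91.97 = 1.03 dB.

1.0 dB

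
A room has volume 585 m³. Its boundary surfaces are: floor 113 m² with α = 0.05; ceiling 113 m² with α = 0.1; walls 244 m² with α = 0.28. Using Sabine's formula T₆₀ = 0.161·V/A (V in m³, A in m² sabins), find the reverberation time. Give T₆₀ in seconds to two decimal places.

1.10 s

Total absorption A = 113·0.05 + 113·0.1 + 244·0.28 = 85.27 m² sabins.
T₆₀ = 0.161 × 585 / 85.27 = 1.105 s.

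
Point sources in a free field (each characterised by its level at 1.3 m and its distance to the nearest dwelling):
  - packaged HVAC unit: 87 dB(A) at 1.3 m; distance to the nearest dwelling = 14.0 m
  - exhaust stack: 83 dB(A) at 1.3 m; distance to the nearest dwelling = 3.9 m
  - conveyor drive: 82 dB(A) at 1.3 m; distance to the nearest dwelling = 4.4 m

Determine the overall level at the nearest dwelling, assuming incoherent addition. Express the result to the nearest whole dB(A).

76 dB(A)

Propagate each source to the receiver with L = L_ref − 20·log₁₀(r/r_ref), then add intensities.
packaged HVAC unit: 87 − 20·log₁₀(14.0/1.3) = 87 − 20.64 = 66.36 dB(A).
exhaust stack: 83 − 20·log₁₀(3.9/1.3) = 83 − 9.54 = 73.46 dB(A).
conveyor drive: 82 − 20·log₁₀(4.4/1.3) = 82 − 10.59 = 71.41 dB(A).
Σ 10^(L/10) = 4.033e+07 → L_total = 10·log₁₀(4.033e+07) = 76.06 dB(A).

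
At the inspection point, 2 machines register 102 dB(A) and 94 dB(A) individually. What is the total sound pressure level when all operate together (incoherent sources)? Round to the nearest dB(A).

For uncorrelated sources the intensities add, so convert each level to linear form, sum, and take 10·log₁₀ of the total.
Σ 10^(L/10) = 10^(102/10) + 10^(94/10) = 1.836e+10.
L_total = 10·log₁₀(1.836e+10) = 102.64 dB(A).

103 dB(A)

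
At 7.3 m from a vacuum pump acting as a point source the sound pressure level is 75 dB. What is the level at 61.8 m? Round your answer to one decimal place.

Point-source attenuation: ΔL = 20·log₁₀(r₂/r₁) = 20·log₁₀(61.8/7.3) = 18.553 dB.
L₂ = 75 − 20·log₁₀(61.8/7.3) = 75 − 18.553 = 56.45 dB.

56.4 dB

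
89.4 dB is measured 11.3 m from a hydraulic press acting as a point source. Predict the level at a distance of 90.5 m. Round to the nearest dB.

Point-source attenuation: ΔL = 20·log₁₀(r₂/r₁) = 20·log₁₀(90.5/11.3) = 18.071 dB.
L₂ = 89.4 − 20·log₁₀(90.5/11.3) = 89.4 − 18.071 = 71.33 dB.

71 dB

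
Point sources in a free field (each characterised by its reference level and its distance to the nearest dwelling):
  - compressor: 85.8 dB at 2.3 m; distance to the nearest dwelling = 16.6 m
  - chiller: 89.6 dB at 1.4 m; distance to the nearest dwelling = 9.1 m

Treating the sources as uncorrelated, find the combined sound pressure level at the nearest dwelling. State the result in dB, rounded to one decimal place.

Apply inverse-square spreading to bring every level to the receiver, then sum 10^(L/10).
compressor: 85.8 − 20·log₁₀(16.6/2.3) = 85.8 − 17.17 = 68.63 dB.
chiller: 89.6 − 20·log₁₀(9.1/1.4) = 89.6 − 16.26 = 73.34 dB.
Σ 10^(L/10) = 2.888e+07 → L_total = 10·log₁₀(2.888e+07) = 74.61 dB.

74.6 dB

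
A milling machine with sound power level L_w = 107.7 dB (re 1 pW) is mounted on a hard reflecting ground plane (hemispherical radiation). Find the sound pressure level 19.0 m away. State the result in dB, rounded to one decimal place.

Free-field hemispherical radiation: L_p = L_w − 10·log₁₀(2π·r²), r = 19.0 m.
2π·r² = 2268 m², 10·log₁₀ of that is 33.557 dB.
L_p = 107.7 − 33.557 = 74.14 dB.

74.1 dB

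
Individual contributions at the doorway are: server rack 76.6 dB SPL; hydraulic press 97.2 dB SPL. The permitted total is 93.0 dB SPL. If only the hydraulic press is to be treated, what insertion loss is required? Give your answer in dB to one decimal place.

Everything except the hydraulic press sums to 10^(76.6/10) = 4.571e+07 in linear terms, 76.60 dB SPL.
The limit corresponds to 10^(93.0/10) = 1.995e+09; subtracting the fixed part leaves 1.950e+09 for the hydraulic press, i.e. 92.90 dB SPL.
So the hydraulic press must be reduced from 97.2 to 92.90 dB SPL: IL = 4.30 dB.

4.3 dB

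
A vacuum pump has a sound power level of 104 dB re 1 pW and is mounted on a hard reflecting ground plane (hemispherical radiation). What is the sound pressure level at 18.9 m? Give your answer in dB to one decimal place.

70.5 dB

The power spreads over a hemisphere of area 2π·r², so L_p = L_w − 10·log₁₀(2π·r²).
2π·r² = 2244 m², 10·log₁₀ of that is 33.511 dB.
L_p = 104 − 33.511 = 70.49 dB.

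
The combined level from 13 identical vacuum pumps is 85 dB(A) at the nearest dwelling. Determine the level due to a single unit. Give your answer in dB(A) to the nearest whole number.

Dividing the total intensity by 13 lowers the level by 10·log₁₀ 13 = 11.139 dB: L₁ = 85 − 11.139.

74 dB(A)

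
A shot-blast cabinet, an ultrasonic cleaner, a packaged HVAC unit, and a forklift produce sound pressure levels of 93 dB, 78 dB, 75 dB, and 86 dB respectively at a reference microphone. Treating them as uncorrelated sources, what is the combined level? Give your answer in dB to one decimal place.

94.0 dB

Incoherent sources combine by intensity addition: L_total = 10·log₁₀(Σ 10^(L_i/10)).
Σ 10^(L/10) = 10^(93/10) + 10^(78/10) + 10^(75/10) + 10^(86/10) = 2.488e+09.
L_total = 10·log₁₀(2.488e+09) = 93.96 dB.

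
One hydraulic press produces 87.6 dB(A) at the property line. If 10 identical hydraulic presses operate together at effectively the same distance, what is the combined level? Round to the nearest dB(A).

98 dB(A)

With 10 equal, uncorrelated contributions the intensity is 10× that of one unit, giving a rise of 10·log₁₀ 10.
L_total = 87.6 + 10·log₁₀(10) = 87.6 + 10.000 = 97.60 dB(A).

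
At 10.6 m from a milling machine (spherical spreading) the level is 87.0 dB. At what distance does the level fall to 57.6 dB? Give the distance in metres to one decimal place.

312.8 m

Point-source spreading drops the level by 20·log₁₀(r₂/r₁); inverting, r₂/r₁ = 10^(ΔL/20).
r₂ = 10.6·10^((87.0−57.6)/20) = 10.6·10^(29.4/20) = 312.83 m.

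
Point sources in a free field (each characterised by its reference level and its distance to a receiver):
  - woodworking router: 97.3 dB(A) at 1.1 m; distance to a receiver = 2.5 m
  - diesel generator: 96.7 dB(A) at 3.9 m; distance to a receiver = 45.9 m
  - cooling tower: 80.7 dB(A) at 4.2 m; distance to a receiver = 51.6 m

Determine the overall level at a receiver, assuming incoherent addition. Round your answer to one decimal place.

Apply inverse-square spreading to bring every level to the receiver, then sum 10^(L/10).
woodworking router: 97.3 − 20·log₁₀(2.5/1.1) = 97.3 − 7.13 = 90.17 dB(A).
diesel generator: 96.7 − 20·log₁₀(45.9/3.9) = 96.7 − 21.41 = 75.29 dB(A).
cooling tower: 80.7 − 20·log₁₀(51.6/4.2) = 80.7 − 21.79 = 58.91 dB(A).
Σ 10^(L/10) = 1.074e+09 → L_total = 10·log₁₀(1.074e+09) = 90.31 dB(A).

90.3 dB(A)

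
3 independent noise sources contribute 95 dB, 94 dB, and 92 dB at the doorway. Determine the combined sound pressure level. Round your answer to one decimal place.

98.6 dB

Incoherent sources combine by intensity addition: L_total = 10·log₁₀(Σ 10^(L_i/10)).
Σ 10^(L/10) = 10^(95/10) + 10^(94/10) + 10^(92/10) = 7.259e+09.
L_total = 10·log₁₀(7.259e+09) = 98.61 dB.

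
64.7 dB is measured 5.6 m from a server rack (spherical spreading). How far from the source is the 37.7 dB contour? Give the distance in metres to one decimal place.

The 27.0 dB drop corresponds to a distance ratio of 10^(27.0/20) for a point source.
r₂ = 5.6·10^((64.7−37.7)/20) = 5.6·10^(27.0/20) = 125.37 m.

125.4 m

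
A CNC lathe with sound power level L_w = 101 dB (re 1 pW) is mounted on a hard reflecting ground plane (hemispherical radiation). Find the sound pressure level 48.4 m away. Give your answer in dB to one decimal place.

Free-field hemispherical radiation: L_p = L_w − 10·log₁₀(2π·r²), r = 48.4 m.
2π·r² = 1.472e+04 m², 10·log₁₀ of that is 41.679 dB.
L_p = 101 − 41.679 = 59.32 dB.

59.3 dB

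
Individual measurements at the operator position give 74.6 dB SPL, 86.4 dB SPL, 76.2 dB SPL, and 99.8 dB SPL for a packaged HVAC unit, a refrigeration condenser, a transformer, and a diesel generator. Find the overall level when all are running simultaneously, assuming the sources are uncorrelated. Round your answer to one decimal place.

100.0 dB SPL

Incoherent sources combine by intensity addition: L_total = 10·log₁₀(Σ 10^(L_i/10)).
Σ 10^(L/10) = 10^(74.6/10) + 10^(86.4/10) + 10^(76.2/10) + 10^(99.8/10) = 1.006e+10.
L_total = 10·log₁₀(1.006e+10) = 100.02 dB SPL.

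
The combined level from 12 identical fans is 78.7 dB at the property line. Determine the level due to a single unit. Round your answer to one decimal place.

67.9 dB

12 equal contributions raise the level by 10·log₁₀ 12 = 10.792 dB, so each unit alone gives 78.7 − 10.792.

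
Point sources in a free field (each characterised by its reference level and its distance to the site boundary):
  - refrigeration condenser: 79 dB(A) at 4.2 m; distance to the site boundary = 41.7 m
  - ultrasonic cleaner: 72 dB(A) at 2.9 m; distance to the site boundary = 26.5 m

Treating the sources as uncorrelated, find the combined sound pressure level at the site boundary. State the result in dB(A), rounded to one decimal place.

60.0 dB(A)

Apply inverse-square spreading to bring every level to the receiver, then sum 10^(L/10).
refrigeration condenser: 79 − 20·log₁₀(41.7/4.2) = 79 − 19.94 = 59.06 dB(A).
ultrasonic cleaner: 72 − 20·log₁₀(26.5/2.9) = 72 − 19.22 = 52.78 dB(A).
Σ 10^(L/10) = 9.956e+05 → L_total = 10·log₁₀(9.956e+05) = 59.98 dB(A).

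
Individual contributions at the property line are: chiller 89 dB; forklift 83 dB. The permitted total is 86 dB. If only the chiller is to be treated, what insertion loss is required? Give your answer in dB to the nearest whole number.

6 dB

The untreated sources together contribute 10^(83/10) = 1.995e+08, i.e. 83.00 dB.
The limit corresponds to 10^(86/10) = 3.981e+08; subtracting the fixed part leaves 1.986e+08 for the chiller, i.e. 82.98 dB.
Required insertion loss = 89 − 82.98 = 6.02 dB.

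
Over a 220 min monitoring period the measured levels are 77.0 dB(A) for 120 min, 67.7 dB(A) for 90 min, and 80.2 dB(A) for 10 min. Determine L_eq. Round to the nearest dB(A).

75 dB(A)

The energy average is taken in the linear domain: L_eq = 10·log₁₀[(Σ tᵢ·10^(Lᵢ/10))/T], T = 220 min.
Σ tᵢ·10^(Lᵢ/10) = 120·10^(77.0/10) + 90·10^(67.7/10) + 10·10^(80.2/10) = 7.591e+09.
L_eq = 10·log₁₀(7.591e+09/220) = 75.38 dB(A).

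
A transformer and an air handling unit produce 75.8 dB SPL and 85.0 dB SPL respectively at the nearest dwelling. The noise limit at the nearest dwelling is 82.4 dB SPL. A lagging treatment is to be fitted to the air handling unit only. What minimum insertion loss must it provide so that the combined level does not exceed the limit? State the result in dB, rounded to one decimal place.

Everything except the air handling unit sums to 10^(75.8/10) = 3.802e+07 in linear terms, 75.80 dB SPL.
To meet 82.4 dB SPL overall, the treated air handling unit may contribute at most 10^(82.4/10) − 3.802e+07 = 1.358e+08, i.e. 81.33 dB SPL.
So the air handling unit must be reduced from 85.0 to 81.33 dB SPL: IL = 3.67 dB.

3.7 dB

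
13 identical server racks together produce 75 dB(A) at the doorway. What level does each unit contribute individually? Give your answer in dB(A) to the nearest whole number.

64 dB(A)

Dividing the total intensity by 13 lowers the level by 10·log₁₀ 13 = 11.139 dB: L₁ = 75 − 11.139.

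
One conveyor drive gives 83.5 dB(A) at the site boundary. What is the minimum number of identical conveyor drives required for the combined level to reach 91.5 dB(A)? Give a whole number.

N identical sources give L₁ + 10·log₁₀ N, so require 10·log₁₀ N ≥ 91.5 − 83.5 = 8.0 dB.
N ≥ 10^(8.0/10) = 6.310, so N = 7.

7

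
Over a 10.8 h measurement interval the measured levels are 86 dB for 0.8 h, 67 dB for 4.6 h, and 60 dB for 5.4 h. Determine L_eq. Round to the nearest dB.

75 dB

The energy average is taken in the linear domain: L_eq = 10·log₁₀[(Σ tᵢ·10^(Lᵢ/10))/T], T = 10.8 h.
Σ tᵢ·10^(Lᵢ/10) = 0.8·10^(86/10) + 4.6·10^(67/10) + 5.4·10^(60/10) = 3.469e+08.
L_eq = 10·log₁₀(3.469e+08/10.8) = 75.07 dB.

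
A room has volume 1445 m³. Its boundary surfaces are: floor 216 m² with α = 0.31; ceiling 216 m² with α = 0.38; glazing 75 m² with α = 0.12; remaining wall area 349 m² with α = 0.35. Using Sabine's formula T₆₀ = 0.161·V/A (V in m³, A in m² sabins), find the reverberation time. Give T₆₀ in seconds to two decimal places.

0.83 s

Summing Sᵢαᵢ: 216·0.31 + 216·0.38 + 75·0.12 + 349·0.35 = 280.19 m².
T₆₀ = 0.161 × 1445 / 280.19 = 0.830 s.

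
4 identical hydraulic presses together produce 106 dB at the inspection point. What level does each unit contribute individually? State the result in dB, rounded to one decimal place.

4 equal contributions raise the level by 10·log₁₀ 4 = 6.021 dB, so each unit alone gives 106 − 6.021.

100.0 dB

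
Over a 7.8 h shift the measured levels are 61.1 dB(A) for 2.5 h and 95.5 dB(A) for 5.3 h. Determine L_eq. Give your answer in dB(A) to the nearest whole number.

The energy average is taken in the linear domain: L_eq = 10·log₁₀[(Σ tᵢ·10^(Lᵢ/10))/T], T = 7.8 h.
Σ tᵢ·10^(Lᵢ/10) = 2.5·10^(61.1/10) + 5.3·10^(95.5/10) = 1.881e+10.
L_eq = 10·log₁₀(1.881e+10/7.8) = 93.82 dB(A).

94 dB(A)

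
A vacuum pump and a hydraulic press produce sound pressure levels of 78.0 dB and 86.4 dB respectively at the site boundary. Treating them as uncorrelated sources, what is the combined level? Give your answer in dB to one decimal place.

87.0 dB

Incoherent sources combine by intensity addition: L_total = 10·log₁₀(Σ 10^(L_i/10)).
Σ 10^(L/10) = 10^(78.0/10) + 10^(86.4/10) = 4.996e+08.
L_total = 10·log₁₀(4.996e+08) = 86.99 dB.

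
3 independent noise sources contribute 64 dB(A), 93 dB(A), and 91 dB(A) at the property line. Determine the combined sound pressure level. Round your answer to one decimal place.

95.1 dB(A)

For uncorrelated sources the intensities add, so convert each level to linear form, sum, and take 10·log₁₀ of the total.
Σ 10^(L/10) = 10^(64/10) + 10^(93/10) + 10^(91/10) = 3.257e+09.
L_total = 10·log₁₀(3.257e+09) = 95.13 dB(A).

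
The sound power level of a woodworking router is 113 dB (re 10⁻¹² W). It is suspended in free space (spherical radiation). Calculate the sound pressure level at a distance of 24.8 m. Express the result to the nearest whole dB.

The power spreads over a sphere of area 4π·r², so L_p = L_w − 10·log₁₀(4π·r²).
4π·r² = 7729 m², 10·log₁₀ of that is 38.881 dB.
L_p = 113 − 38.881 = 74.12 dB.

74 dB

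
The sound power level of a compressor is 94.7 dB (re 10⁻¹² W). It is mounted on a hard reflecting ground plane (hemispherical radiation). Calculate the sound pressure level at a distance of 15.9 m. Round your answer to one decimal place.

62.7 dB

Free-field hemispherical radiation: L_p = L_w − 10·log₁₀(2π·r²), r = 15.9 m.
2π·r² = 1588 m², 10·log₁₀ of that is 32.010 dB.
L_p = 94.7 − 32.010 = 62.69 dB.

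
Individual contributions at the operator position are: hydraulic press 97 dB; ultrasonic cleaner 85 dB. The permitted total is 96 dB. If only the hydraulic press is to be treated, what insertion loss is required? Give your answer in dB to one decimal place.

Fixed contribution from the other source: Σ 10^(L/10) = 10^(85/10) = 3.162e+08 (85.00 dB).
The limit corresponds to 10^(96/10) = 3.981e+09; subtracting the fixed part leaves 3.665e+09 for the hydraulic press, i.e. 95.64 dB.
Required insertion loss = 97 − 95.64 = 1.36 dB.

1.4 dB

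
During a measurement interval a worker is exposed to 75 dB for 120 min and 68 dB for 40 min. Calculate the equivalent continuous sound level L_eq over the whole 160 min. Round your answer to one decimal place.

74.0 dB

L_eq = 10·log₁₀[(1/T)·Σ tᵢ·10^(Lᵢ/10)] with T = 160 min.
Σ tᵢ·10^(Lᵢ/10) = 120·10^(75/10) + 40·10^(68/10) = 4.047e+09.
L_eq = 10·log₁₀(4.047e+09/160) = 74.03 dB.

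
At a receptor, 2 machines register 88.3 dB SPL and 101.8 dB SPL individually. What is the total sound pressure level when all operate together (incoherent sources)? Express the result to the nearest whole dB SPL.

102 dB SPL

Incoherent sources combine by intensity addition: L_total = 10·log₁₀(Σ 10^(L_i/10)).
Σ 10^(L/10) = 10^(88.3/10) + 10^(101.8/10) = 1.581e+10.
L_total = 10·log₁₀(1.581e+10) = 101.99 dB SPL.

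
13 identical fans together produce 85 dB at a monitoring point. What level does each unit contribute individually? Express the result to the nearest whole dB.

74 dB

For N identical incoherent sources L_total = L₁ + 10·log₁₀ N, so L₁ = 85 − 10·log₁₀(13) = 85 − 11.139.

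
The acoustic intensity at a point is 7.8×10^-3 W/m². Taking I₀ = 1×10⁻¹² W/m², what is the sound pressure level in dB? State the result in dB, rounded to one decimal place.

L = 10·log₁₀(I/I₀) = 10·log₁₀(7.8×10^-3/10⁻¹²) = 10·log₁₀(7.8×10^9).
L = 10·(0.8921 + 9) = 98.92 dB.

98.9 dB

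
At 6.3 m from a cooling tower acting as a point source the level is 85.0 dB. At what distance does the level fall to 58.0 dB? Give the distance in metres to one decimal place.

141.0 m

The 27.0 dB drop corresponds to a distance ratio of 10^(27.0/20) for a point source.
r₂ = 6.3·10^((85.0−58.0)/20) = 6.3·10^(27.0/20) = 141.04 m.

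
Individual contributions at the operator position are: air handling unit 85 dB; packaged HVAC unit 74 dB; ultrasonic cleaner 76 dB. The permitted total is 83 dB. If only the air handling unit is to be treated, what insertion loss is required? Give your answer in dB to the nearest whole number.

Fixed contribution from the other sources: Σ 10^(L/10) = 10^(74/10) + 10^(76/10) = 6.493e+07 (78.12 dB).
To meet 83 dB overall, the treated air handling unit may contribute at most 10^(83/10) − 6.493e+07 = 1.346e+08, i.e. 81.29 dB.
Required insertion loss = 85 − 81.29 = 3.71 dB.

4 dB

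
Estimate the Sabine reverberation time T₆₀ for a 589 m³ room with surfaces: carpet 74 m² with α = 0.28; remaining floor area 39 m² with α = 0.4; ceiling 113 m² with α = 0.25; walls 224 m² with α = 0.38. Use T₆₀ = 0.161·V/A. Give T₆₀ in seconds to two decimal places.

Total absorption A = 74·0.28 + 39·0.4 + 113·0.25 + 224·0.38 = 149.69 m² sabins.
T₆₀ = 0.161·V/A = 0.161·589/149.69 = 0.634 s.

0.63 s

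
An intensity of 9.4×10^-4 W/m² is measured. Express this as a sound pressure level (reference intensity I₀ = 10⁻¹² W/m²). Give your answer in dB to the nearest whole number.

90 dB

L = 10·log₁₀(I/I₀) = 10·log₁₀(9.4×10^-4/10⁻¹²) = 10·log₁₀(9.4×10^8).
L = 10·(0.9731 + 8) = 89.73 dB.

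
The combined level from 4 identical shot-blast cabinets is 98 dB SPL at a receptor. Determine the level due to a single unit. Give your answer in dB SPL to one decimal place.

92.0 dB SPL

For N identical incoherent sources L_total = L₁ + 10·log₁₀ N, so L₁ = 98 − 10·log₁₀(4) = 98 − 6.021.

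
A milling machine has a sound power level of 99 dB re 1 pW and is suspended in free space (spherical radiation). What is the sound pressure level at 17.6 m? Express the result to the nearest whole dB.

63 dB

Free-field spherical radiation: L_p = L_w − 10·log₁₀(4π·r²), r = 17.6 m.
4π·r² = 3893 m², 10·log₁₀ of that is 35.902 dB.
L_p = 99 − 35.902 = 63.10 dB.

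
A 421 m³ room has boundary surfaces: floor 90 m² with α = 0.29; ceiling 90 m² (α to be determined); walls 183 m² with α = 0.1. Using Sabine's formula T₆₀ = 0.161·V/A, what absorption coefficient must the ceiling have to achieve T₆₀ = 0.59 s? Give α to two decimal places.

0.78

From T₆₀ = 0.161·V/A, the target T₆₀ = 0.59 s needs A = 0.161·421/0.59 = 114.88 m².
Absorption from the other surfaces = 90·0.29 + 183·0.1 = 44.40 m², so the ceiling must supply 70.48 m² over 90 m².
α = 70.48/90 = 0.783.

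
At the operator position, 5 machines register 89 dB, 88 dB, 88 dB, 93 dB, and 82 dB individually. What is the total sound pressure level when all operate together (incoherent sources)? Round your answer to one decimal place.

96.2 dB

For uncorrelated sources the intensities add, so convert each level to linear form, sum, and take 10·log₁₀ of the total.
Σ 10^(L/10) = 10^(89/10) + 10^(88/10) + 10^(88/10) + 10^(93/10) + 10^(82/10) = 4.210e+09.
L_total = 10·log₁₀(4.210e+09) = 96.24 dB.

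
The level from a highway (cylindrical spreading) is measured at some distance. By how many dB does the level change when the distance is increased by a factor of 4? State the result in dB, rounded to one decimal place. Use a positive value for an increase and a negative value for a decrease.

A line source loses 3 dB per doubling of distance; generally ΔL = −10·log₁₀(r₂/r₁).
ΔL = −10·log₁₀(4) = -6.02 dB.

-6.0 dB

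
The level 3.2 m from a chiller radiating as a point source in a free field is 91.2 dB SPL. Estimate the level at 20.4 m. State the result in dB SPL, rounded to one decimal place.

75.1 dB SPL

Point-source attenuation: ΔL = 20·log₁₀(r₂/r₁) = 20·log₁₀(20.4/3.2) = 16.090 dB.
L₂ = 91.2 − 20·log₁₀(20.4/3.2) = 91.2 − 16.090 = 75.11 dB SPL.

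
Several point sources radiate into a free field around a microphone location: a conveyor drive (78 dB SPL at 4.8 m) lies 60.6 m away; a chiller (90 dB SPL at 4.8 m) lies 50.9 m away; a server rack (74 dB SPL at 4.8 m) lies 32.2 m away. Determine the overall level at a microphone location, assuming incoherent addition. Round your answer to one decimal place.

69.9 dB SPL

Propagate each source to the receiver with L = L_ref − 20·log₁₀(r/r_ref), then add intensities.
conveyor drive: 78 − 20·log₁₀(60.6/4.8) = 78 − 22.02 = 55.98 dB SPL.
chiller: 90 − 20·log₁₀(50.9/4.8) = 90 − 20.51 = 69.49 dB SPL.
server rack: 74 − 20·log₁₀(32.2/4.8) = 74 − 16.53 = 57.47 dB SPL.
Σ 10^(L/10) = 9.847e+06 → L_total = 10·log₁₀(9.847e+06) = 69.93 dB SPL.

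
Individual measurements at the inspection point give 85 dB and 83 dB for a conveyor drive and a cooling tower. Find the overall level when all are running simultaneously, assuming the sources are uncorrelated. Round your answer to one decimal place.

87.1 dB

For uncorrelated sources the intensities add, so convert each level to linear form, sum, and take 10·log₁₀ of the total.
Σ 10^(L/10) = 10^(85/10) + 10^(83/10) = 5.158e+08.
L_total = 10·log₁₀(5.158e+08) = 87.12 dB.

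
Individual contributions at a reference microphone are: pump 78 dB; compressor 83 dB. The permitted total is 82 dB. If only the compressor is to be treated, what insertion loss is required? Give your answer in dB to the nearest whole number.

Everything except the compressor sums to 10^(78/10) = 6.310e+07 in linear terms, 78.00 dB.
The limit corresponds to 10^(82/10) = 1.585e+08; subtracting the fixed part leaves 9.539e+07 for the compressor, i.e. 79.80 dB.
So the compressor must be reduced from 83 to 79.80 dB: IL = 3.20 dB.

3 dB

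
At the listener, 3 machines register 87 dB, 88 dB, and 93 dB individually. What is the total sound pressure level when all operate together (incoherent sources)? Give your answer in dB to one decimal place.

95.0 dB

Incoherent sources combine by intensity addition: L_total = 10·log₁₀(Σ 10^(L_i/10)).
Σ 10^(L/10) = 10^(87/10) + 10^(88/10) + 10^(93/10) = 3.127e+09.
L_total = 10·log₁₀(3.127e+09) = 94.95 dB.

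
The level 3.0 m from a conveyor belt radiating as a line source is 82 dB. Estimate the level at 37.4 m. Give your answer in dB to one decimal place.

Line-source attenuation: ΔL = 10·log₁₀(r₂/r₁) = 10·log₁₀(37.4/3.0) = 10.958 dB.
L₂ = 82 − 10·log₁₀(37.4/3.0) = 82 − 10.958 = 71.04 dB.

71.0 dB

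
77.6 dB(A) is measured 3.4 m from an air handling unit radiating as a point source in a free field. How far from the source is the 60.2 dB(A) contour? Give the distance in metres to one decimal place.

For a point source L₁ − L₂ = 20·log₁₀(r₂/r₁), so r₂ = r₁·10^((L₁−L₂)/20).
r₂ = 3.4·10^((77.6−60.2)/20) = 3.4·10^(17.4/20) = 25.20 m.

25.2 m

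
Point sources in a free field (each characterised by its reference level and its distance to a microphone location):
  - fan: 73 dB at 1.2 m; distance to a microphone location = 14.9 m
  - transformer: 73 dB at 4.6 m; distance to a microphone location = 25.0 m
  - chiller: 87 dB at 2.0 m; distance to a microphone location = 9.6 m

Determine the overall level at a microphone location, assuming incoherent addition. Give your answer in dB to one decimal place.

73.5 dB

First find each source's level at the receiver (point-source: −20·log₁₀(r/r_ref)), then combine on an intensity basis.
fan: 73 − 20·log₁₀(14.9/1.2) = 73 − 21.88 = 51.12 dB.
transformer: 73 − 20·log₁₀(25.0/4.6) = 73 − 14.70 = 58.30 dB.
chiller: 87 − 20·log₁₀(9.6/2.0) = 87 − 13.62 = 73.38 dB.
Σ 10^(L/10) = 2.256e+07 → L_total = 10·log₁₀(2.256e+07) = 73.53 dB.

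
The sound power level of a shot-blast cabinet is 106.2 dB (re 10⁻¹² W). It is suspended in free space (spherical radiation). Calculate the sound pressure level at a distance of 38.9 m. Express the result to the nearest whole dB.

63 dB

Free-field spherical radiation: L_p = L_w − 10·log₁₀(4π·r²), r = 38.9 m.
4π·r² = 1.902e+04 m², 10·log₁₀ of that is 42.791 dB.
L_p = 106.2 − 42.791 = 63.41 dB.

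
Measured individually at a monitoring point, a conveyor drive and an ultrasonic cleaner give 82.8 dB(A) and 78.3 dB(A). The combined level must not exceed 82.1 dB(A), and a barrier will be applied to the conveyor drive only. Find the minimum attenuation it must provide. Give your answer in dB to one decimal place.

The untreated sources together contribute 10^(78.3/10) = 6.761e+07, i.e. 78.30 dB(A).
The limit corresponds to 10^(82.1/10) = 1.622e+08; subtracting the fixed part leaves 9.457e+07 for the conveyor drive, i.e. 79.76 dB(A).
So the conveyor drive must be reduced from 82.8 to 79.76 dB(A): IL = 3.04 dB.

3.0 dB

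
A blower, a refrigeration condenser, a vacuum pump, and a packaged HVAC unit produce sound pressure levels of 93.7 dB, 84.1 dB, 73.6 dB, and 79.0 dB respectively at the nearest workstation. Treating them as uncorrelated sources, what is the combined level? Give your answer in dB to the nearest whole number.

94 dB

For uncorrelated sources the intensities add, so convert each level to linear form, sum, and take 10·log₁₀ of the total.
Σ 10^(L/10) = 10^(93.7/10) + 10^(84.1/10) + 10^(73.6/10) + 10^(79.0/10) = 2.704e+09.
L_total = 10·log₁₀(2.704e+09) = 94.32 dB.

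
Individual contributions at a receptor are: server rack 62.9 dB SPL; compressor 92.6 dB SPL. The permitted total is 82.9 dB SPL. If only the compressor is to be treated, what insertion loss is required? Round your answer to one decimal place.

Fixed contribution from the other source: Σ 10^(L/10) = 10^(62.9/10) = 1.950e+06 (62.90 dB SPL).
The limit corresponds to 10^(82.9/10) = 1.950e+08; subtracting the fixed part leaves 1.930e+08 for the compressor, i.e. 82.86 dB SPL.
So the compressor must be reduced from 92.6 to 82.86 dB SPL: IL = 9.74 dB.

9.7 dB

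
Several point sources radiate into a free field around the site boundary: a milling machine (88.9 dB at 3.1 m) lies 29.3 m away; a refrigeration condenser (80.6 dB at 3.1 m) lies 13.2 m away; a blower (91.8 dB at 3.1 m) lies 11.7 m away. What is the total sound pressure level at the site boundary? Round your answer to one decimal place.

Apply inverse-square spreading to bring every level to the receiver, then sum 10^(L/10).
milling machine: 88.9 − 20·log₁₀(29.3/3.1) = 88.9 − 19.51 = 69.39 dB.
refrigeration condenser: 80.6 − 20·log₁₀(13.2/3.1) = 80.6 − 12.58 = 68.02 dB.
blower: 91.8 − 20·log₁₀(11.7/3.1) = 91.8 − 11.54 = 80.26 dB.
Σ 10^(L/10) = 1.213e+08 → L_total = 10·log₁₀(1.213e+08) = 80.84 dB.

80.8 dB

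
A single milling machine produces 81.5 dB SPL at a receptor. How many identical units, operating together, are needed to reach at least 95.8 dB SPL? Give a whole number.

27

N identical sources give L₁ + 10·log₁₀ N, so require 10·log₁₀ N ≥ 95.8 − 81.5 = 14.3 dB.
N ≥ 10^(14.3/10) = 26.915, so N = 27.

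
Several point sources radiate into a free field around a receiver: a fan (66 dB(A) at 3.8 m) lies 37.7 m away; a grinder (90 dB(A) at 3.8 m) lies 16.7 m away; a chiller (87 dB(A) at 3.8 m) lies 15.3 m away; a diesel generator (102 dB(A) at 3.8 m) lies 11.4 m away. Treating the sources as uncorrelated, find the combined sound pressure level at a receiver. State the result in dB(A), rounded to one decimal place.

92.7 dB(A)

First find each source's level at the receiver (point-source: −20·log₁₀(r/r_ref)), then combine on an intensity basis.
fan: 66 − 20·log₁₀(37.7/3.8) = 66 − 19.93 = 46.07 dB(A).
grinder: 90 − 20·log₁₀(16.7/3.8) = 90 − 12.86 = 77.14 dB(A).
chiller: 87 − 20·log₁₀(15.3/3.8) = 87 − 12.10 = 74.90 dB(A).
diesel generator: 102 − 20·log₁₀(11.4/3.8) = 102 − 9.54 = 92.46 dB(A).
Σ 10^(L/10) = 1.844e+09 → L_total = 10·log₁₀(1.844e+09) = 92.66 dB(A).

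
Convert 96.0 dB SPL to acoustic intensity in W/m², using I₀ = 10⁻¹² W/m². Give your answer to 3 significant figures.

L = 10·log₁₀(I/I₀) ⇒ I = I₀·10^(L/10) = 10⁻¹² × 10^9.60.

0.00398 W/m²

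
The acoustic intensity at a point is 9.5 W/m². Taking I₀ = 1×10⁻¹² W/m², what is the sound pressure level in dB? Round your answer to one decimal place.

L = 10·log₁₀(I/I₀) = 10·log₁₀(9.5/10⁻¹²) = 10·log₁₀(9.5×10^12).
L = 10·(0.9777 + 12) = 129.78 dB.

129.8 dB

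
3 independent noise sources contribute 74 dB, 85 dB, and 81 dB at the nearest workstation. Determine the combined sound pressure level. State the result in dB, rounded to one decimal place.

86.7 dB

Incoherent sources combine by intensity addition: L_total = 10·log₁₀(Σ 10^(L_i/10)).
Σ 10^(L/10) = 10^(74/10) + 10^(85/10) + 10^(81/10) = 4.672e+08.
L_total = 10·log₁₀(4.672e+08) = 86.70 dB.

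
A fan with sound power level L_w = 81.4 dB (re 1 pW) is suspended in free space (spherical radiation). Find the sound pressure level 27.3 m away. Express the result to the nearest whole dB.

42 dB

L_p = L_w − 10·log₁₀(4π·r²) with r = 27.3 m.
4π·r² = 9366 m², 10·log₁₀ of that is 39.715 dB.
L_p = 81.4 − 39.715 = 41.68 dB.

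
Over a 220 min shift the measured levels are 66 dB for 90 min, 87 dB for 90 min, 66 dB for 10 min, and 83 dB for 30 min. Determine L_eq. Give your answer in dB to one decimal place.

The energy average is taken in the linear domain: L_eq = 10·log₁₀[(Σ tᵢ·10^(Lᵢ/10))/T], T = 220 min.
Σ tᵢ·10^(Lᵢ/10) = 90·10^(66/10) + 90·10^(87/10) + 10·10^(66/10) + 30·10^(83/10) = 5.149e+10.
L_eq = 10·log₁₀(5.149e+10/220) = 83.69 dB.

83.7 dB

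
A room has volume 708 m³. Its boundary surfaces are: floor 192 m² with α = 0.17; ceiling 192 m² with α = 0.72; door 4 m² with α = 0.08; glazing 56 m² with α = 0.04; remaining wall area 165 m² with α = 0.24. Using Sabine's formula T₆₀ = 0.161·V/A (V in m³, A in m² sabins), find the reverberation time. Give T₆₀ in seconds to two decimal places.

0.54 s

Total absorption A = 192·0.17 + 192·0.72 + 4·0.08 + 56·0.04 + 165·0.24 = 213.04 m² sabins.
T₆₀ = 0.161·V/A = 0.161·708/213.04 = 0.535 s.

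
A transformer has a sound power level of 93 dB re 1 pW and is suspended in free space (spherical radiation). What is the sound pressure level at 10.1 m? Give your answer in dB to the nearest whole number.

Free-field spherical radiation: L_p = L_w − 10·log₁₀(4π·r²), r = 10.1 m.
4π·r² = 1282 m², 10·log₁₀ of that is 31.079 dB.
L_p = 93 − 31.079 = 61.92 dB.

62 dB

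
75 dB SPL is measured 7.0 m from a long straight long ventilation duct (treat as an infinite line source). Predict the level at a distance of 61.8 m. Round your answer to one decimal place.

65.5 dB SPL

Line-source attenuation: ΔL = 10·log₁₀(r₂/r₁) = 10·log₁₀(61.8/7.0) = 9.459 dB.
L₂ = 75 − 10·log₁₀(61.8/7.0) = 75 − 9.459 = 65.54 dB SPL.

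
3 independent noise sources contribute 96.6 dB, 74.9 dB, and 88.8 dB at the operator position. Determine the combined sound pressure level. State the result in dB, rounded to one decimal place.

For uncorrelated sources the intensities add, so convert each level to linear form, sum, and take 10·log₁₀ of the total.
Σ 10^(L/10) = 10^(96.6/10) + 10^(74.9/10) + 10^(88.8/10) = 5.360e+09.
L_total = 10·log₁₀(5.360e+09) = 97.29 dB.

97.3 dB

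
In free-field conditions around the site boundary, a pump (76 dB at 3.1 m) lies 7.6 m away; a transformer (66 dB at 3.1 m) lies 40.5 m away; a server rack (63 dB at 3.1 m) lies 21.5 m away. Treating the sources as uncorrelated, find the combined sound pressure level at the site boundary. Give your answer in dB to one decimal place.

68.3 dB

Propagate each source to the receiver with L = L_ref − 20·log₁₀(r/r_ref), then add intensities.
pump: 76 − 20·log₁₀(7.6/3.1) = 76 − 7.79 = 68.21 dB.
transformer: 66 − 20·log₁₀(40.5/3.1) = 66 − 22.32 = 43.68 dB.
server rack: 63 − 20·log₁₀(21.5/3.1) = 63 − 16.82 = 46.18 dB.
Σ 10^(L/10) = 6.688e+06 → L_total = 10·log₁₀(6.688e+06) = 68.25 dB.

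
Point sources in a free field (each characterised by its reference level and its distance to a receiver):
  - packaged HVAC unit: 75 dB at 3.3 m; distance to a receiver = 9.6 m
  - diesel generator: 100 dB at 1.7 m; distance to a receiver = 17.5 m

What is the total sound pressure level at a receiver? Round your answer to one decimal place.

79.9 dB

Apply inverse-square spreading to bring every level to the receiver, then sum 10^(L/10).
packaged HVAC unit: 75 − 20·log₁₀(9.6/3.3) = 75 − 9.28 = 65.72 dB.
diesel generator: 100 − 20·log₁₀(17.5/1.7) = 100 − 20.25 = 79.75 dB.
Σ 10^(L/10) = 9.810e+07 → L_total = 10·log₁₀(9.810e+07) = 79.92 dB.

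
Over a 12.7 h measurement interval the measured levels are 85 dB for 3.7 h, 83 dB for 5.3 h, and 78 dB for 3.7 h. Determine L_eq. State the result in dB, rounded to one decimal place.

Weight each interval's intensity by its duration and average over T = 12.7 h:
Σ tᵢ·10^(Lᵢ/10) = 3.7·10^(85/10) + 5.3·10^(83/10) + 3.7·10^(78/10) = 2.461e+09.
L_eq = 10·log₁₀(2.461e+09/12.7) = 82.87 dB.

82.9 dB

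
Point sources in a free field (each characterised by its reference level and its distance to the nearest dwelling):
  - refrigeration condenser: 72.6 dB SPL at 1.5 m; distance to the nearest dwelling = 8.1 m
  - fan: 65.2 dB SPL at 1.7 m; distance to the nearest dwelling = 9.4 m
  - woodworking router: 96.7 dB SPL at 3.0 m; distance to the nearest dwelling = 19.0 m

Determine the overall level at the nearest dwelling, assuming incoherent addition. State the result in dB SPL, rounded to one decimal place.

Apply inverse-square spreading to bring every level to the receiver, then sum 10^(L/10).
refrigeration condenser: 72.6 − 20·log₁₀(8.1/1.5) = 72.6 − 14.65 = 57.95 dB SPL.
fan: 65.2 − 20·log₁₀(9.4/1.7) = 65.2 − 14.85 = 50.35 dB SPL.
woodworking router: 96.7 − 20·log₁₀(19.0/3.0) = 96.7 − 16.03 = 80.67 dB SPL.
Σ 10^(L/10) = 1.173e+08 → L_total = 10·log₁₀(1.173e+08) = 80.69 dB SPL.

80.7 dB SPL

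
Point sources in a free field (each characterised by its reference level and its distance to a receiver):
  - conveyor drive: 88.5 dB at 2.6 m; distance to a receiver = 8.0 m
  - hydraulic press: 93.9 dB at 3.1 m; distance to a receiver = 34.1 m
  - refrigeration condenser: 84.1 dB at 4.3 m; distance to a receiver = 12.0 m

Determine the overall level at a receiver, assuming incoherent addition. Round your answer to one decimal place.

Propagate each source to the receiver with L = L_ref − 20·log₁₀(r/r_ref), then add intensities.
conveyor drive: 88.5 − 20·log₁₀(8.0/2.6) = 88.5 − 9.76 = 78.74 dB.
hydraulic press: 93.9 − 20·log₁₀(34.1/3.1) = 93.9 − 20.83 = 73.07 dB.
refrigeration condenser: 84.1 − 20·log₁₀(12.0/4.3) = 84.1 − 8.91 = 75.19 dB.
Σ 10^(L/10) = 1.281e+08 → L_total = 10·log₁₀(1.281e+08) = 81.07 dB.

81.1 dB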